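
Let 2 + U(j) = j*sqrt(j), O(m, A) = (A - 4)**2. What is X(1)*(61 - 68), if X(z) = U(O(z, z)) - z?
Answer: -168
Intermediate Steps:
O(m, A) = (-4 + A)**2
U(j) = -2 + j**(3/2) (U(j) = -2 + j*sqrt(j) = -2 + j**(3/2))
X(z) = -2 + ((-4 + z)**2)**(3/2) - z (X(z) = (-2 + ((-4 + z)**2)**(3/2)) - z = -2 + ((-4 + z)**2)**(3/2) - z)
X(1)*(61 - 68) = (-2 + ((-4 + 1)**2)**(3/2) - 1*1)*(61 - 68) = (-2 + ((-3)**2)**(3/2) - 1)*(-7) = (-2 + 9**(3/2) - 1)*(-7) = (-2 + 27 - 1)*(-7) = 24*(-7) = -168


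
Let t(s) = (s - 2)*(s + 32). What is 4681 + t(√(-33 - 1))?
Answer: 4583 + 30*I*√34 ≈ 4583.0 + 174.93*I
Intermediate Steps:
t(s) = (-2 + s)*(32 + s)
4681 + t(√(-33 - 1)) = 4681 + (-64 + (√(-33 - 1))² + 30*√(-33 - 1)) = 4681 + (-64 + (√(-34))² + 30*√(-34)) = 4681 + (-64 + (I*√34)² + 30*(I*√34)) = 4681 + (-64 - 34 + 30*I*√34) = 4681 + (-98 + 30*I*√34) = 4583 + 30*I*√34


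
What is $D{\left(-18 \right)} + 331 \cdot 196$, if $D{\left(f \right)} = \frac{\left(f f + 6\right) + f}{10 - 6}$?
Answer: $64954$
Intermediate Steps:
$D{\left(f \right)} = \frac{3}{2} + \frac{f}{4} + \frac{f^{2}}{4}$ ($D{\left(f \right)} = \frac{\left(f^{2} + 6\right) + f}{4} = \left(\left(6 + f^{2}\right) + f\right) \frac{1}{4} = \left(6 + f + f^{2}\right) \frac{1}{4} = \frac{3}{2} + \frac{f}{4} + \frac{f^{2}}{4}$)
$D{\left(-18 \right)} + 331 \cdot 196 = \left(\frac{3}{2} + \frac{1}{4} \left(-18\right) + \frac{\left(-18\right)^{2}}{4}\right) + 331 \cdot 196 = \left(\frac{3}{2} - \frac{9}{2} + \frac{1}{4} \cdot 324\right) + 64876 = \left(\frac{3}{2} - \frac{9}{2} + 81\right) + 64876 = 78 + 64876 = 64954$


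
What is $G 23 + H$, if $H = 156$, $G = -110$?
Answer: $-2374$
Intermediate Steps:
$G 23 + H = \left(-110\right) 23 + 156 = -2530 + 156 = -2374$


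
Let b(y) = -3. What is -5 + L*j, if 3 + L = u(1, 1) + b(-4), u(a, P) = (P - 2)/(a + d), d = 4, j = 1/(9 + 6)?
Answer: -406/75 ≈ -5.4133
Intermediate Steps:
j = 1/15 ≈ 0.066667
u(a, P) = (-2 + P)/(4 + a) (u(a, P) = (P - 2)/(a + 4) = (-2 + P)/(4 + a))
L = -31/5 (L = -3 + ((-2 + 1)/(4 + 1) - 3) = -3 + (-1/5 - 3) = -3 + ((⅕)*(-1) - 3) = -3 + (-⅕ - 3) = -3 - 16/5 = -31/5 ≈ -6.2000)
-5 + L*j = -5 - 31/5*1/15 = -5 - 31/75 = -406/75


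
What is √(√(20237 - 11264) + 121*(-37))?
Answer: √(-4477 + 3*√997) ≈ 66.199*I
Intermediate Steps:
√(√(20237 - 11264) + 121*(-37)) = √(√8973 - 4477) = √(3*√997 - 4477) = √(-4477 + 3*√997)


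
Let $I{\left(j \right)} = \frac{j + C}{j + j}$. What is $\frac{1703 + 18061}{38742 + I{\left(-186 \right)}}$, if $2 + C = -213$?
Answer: $\frac{7352208}{14412425} \approx 0.51013$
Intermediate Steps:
$C = -215$ ($C = -2 - 213 = -215$)
$I{\left(j \right)} = \frac{-215 + j}{2 j}$ ($I{\left(j \right)} = \frac{j - 215}{j + j} = \frac{-215 + j}{2 j}$)
$\frac{1703 + 18061}{38742 + I{\left(-186 \right)}} = \frac{1703 + 18061}{38742 + \frac{-215 - 186}{2 \left(-186\right)}} = \frac{19764}{38742 + \frac{1}{2} \left(- \frac{1}{186}\right) \left(-401\right)} = \frac{19764}{38742 + \frac{401}{372}} = \frac{19764}{\frac{14412425}{372}} = 19764 \cdot \frac{372}{14412425} = \frac{7352208}{14412425}$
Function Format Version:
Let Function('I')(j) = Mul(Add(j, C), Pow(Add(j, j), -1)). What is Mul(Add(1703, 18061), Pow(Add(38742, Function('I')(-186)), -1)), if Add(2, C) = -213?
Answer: Rational(7352208, 14412425) ≈ 0.51013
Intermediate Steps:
C = -215 (C = Add(-2, -213) = -215)
Function('I')(j) = Mul(Rational(1, 2), Pow(j, -1), Add(-215, j)) (Function('I')(j) = Mul(Add(j, -215), Pow(Add(j, j), -1)) = Mul(Add(-215, j), Pow(Mul(2, j), -1)) = Mul(Add(-215, j), Mul(Rational(1, 2), Pow(j, -1))) = Mul(Rational(1, 2), Pow(j, -1), Add(-215, j)))
Mul(Add(1703, 18061), Pow(Add(38742, Function('I')(-186)), -1)) = Mul(Add(1703, 18061), Pow(Add(38742, Mul(Rational(1, 2), Pow(-186, -1), Add(-215, -186))), -1)) = Mul(19764, Pow(Add(38742, Mul(Rational(1, 2), Rational(-1, 186), -401)), -1)) = Mul(19764, Pow(Add(38742, Rational(401, 372)), -1)) = Mul(19764, Pow(Rational(14412425, 372), -1)) = Mul(19764, Rational(372, 14412425)) = Rational(7352208, 14412425)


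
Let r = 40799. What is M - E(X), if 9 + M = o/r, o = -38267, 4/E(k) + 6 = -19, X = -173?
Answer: -9973254/1019975 ≈ -9.7779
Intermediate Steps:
E(k) = -4/25 (E(k) = 4/(-6 - 19) = 4/(-25) = 4*(-1/25) = -4/25)
M = -405458/40799 (M = -9 - 38267/40799 = -405458/40799 ≈ -9.9379)
M - E(X) = -405458/40799 - 1*(-4/25) = -405458/40799 + 4/25 = -9973254/1019975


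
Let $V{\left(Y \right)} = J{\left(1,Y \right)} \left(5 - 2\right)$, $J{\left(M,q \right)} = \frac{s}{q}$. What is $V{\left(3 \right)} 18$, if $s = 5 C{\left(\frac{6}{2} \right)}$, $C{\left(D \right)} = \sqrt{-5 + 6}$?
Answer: $90$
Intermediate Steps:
$C{\left(D \right)} = 1$ ($C{\left(D \right)} = \sqrt{1} = 1$)
$s = 5$ ($s = 5 \cdot 1 = 5$)
$J{\left(M,q \right)} = \frac{5}{q}$
$V{\left(Y \right)} = \frac{15}{Y}$ ($V{\left(Y \right)} = \frac{5}{Y} \left(5 - 2\right) = \frac{5}{Y} 3 = \frac{15}{Y}$)
$V{\left(3 \right)} 18 = \frac{15}{3} \cdot 18 = 15 \cdot \frac{1}{3} \cdot 18 = 5 \cdot 18 = 90$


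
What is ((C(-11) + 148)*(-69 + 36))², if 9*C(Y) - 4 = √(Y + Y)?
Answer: 71989918/3 + 323312*I*√22/9 ≈ 2.3997e+7 + 1.685e+5*I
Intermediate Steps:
C(Y) = 4/9 + √2*√Y/9 (C(Y) = 4/9 + √(Y + Y)/9 = 4/9 + √(2*Y)/9 = 4/9 + (√2*√Y)/9 = 4/9 + √2*√Y/9)
((C(-11) + 148)*(-69 + 36))² = (((4/9 + √2*√(-11)/9) + 148)*(-69 + 36))² = (((4/9 + √2*(I*√11)/9) + 148)*(-33))² = (((4/9 + I*√22/9) + 148)*(-33))² = ((1336/9 + I*√22/9)*(-33))² = (-14696/3 - 11*I*√22/3)²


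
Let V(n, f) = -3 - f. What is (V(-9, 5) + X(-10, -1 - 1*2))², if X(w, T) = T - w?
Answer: 1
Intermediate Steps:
(V(-9, 5) + X(-10, -1 - 1*2))² = ((-3 - 1*5) + ((-1 - 1*2) - 1*(-10)))² = ((-3 - 5) + ((-1 - 2) + 10))² = (-8 + (-3 + 10))² = (-8 + 7)² = (-1)² = 1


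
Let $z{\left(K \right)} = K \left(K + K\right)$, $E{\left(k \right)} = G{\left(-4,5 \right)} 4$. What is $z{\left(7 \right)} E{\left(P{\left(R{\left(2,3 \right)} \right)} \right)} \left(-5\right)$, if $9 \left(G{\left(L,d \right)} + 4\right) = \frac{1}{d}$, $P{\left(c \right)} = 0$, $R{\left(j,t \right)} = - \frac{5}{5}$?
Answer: $\frac{70168}{9} \approx 7796.4$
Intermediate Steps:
$R{\left(j,t \right)} = -1$ ($R{\left(j,t \right)} = \left(-5\right) \frac{1}{5} = -1$)
$G{\left(L,d \right)} = -4 + \frac{1}{9 d}$
$E{\left(k \right)} = - \frac{716}{45}$ ($E{\left(k \right)} = \left(-4 + \frac{1}{9 \cdot 5}\right) 4 = \left(-4 + \frac{1}{9} \cdot \frac{1}{5}\right) 4 = \left(-4 + \frac{1}{45}\right) 4 = \left(- \frac{179}{45}\right) 4 = - \frac{716}{45}$)
$z{\left(K \right)} = 2 K^{2}$ ($z{\left(K \right)} = K 2 K = 2 K^{2}$)
$z{\left(7 \right)} E{\left(P{\left(R{\left(2,3 \right)} \right)} \right)} \left(-5\right) = 2 \cdot 7^{2} \left(- \frac{716}{45}\right) \left(-5\right) = 2 \cdot 49 \left(- \frac{716}{45}\right) \left(-5\right) = 98 \left(- \frac{716}{45}\right) \left(-5\right) = \left(- \frac{70168}{45}\right) \left(-5\right) = \frac{70168}{9}$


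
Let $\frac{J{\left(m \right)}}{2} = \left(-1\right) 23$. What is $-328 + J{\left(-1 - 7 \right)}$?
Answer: $-374$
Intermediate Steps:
$J{\left(m \right)} = -46$ ($J{\left(m \right)} = 2 \left(\left(-1\right) 23\right) = 2 \left(-23\right) = -46$)
$-328 + J{\left(-1 - 7 \right)} = -328 - 46 = -374$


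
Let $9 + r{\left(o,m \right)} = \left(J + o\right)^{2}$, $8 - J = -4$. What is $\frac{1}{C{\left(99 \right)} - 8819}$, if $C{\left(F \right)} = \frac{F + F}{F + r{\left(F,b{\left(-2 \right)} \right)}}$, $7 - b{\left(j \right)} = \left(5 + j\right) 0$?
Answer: $- \frac{1379}{12161379} \approx -0.00011339$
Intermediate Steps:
$J = 12$ ($J = 8 - -4 = 8 + 4 = 12$)
$b{\left(j \right)} = 7$ ($b{\left(j \right)} = 7 - \left(5 + j\right) 0 = 7 - 0 = 7 + 0 = 7$)
$r{\left(o,m \right)} = -9 + \left(12 + o\right)^{2}$
$C{\left(F \right)} = \frac{2 F}{-9 + F + \left(12 + F\right)^{2}}$ ($C{\left(F \right)} = \frac{F + F}{F + \left(-9 + \left(12 + F\right)^{2}\right)} = \frac{2 F}{-9 + F + \left(12 + F\right)^{2}}$)
$\frac{1}{C{\left(99 \right)} - 8819} = \frac{1}{2 \cdot 99 \frac{1}{-9 + 99 + \left(12 + 99\right)^{2}} - 8819} = \frac{1}{2 \cdot 99 \frac{1}{-9 + 99 + 111^{2}} - 8819} = \frac{1}{2 \cdot 99 \frac{1}{-9 + 99 + 12321} - 8819} = \frac{1}{2 \cdot 99 \cdot \frac{1}{12411} - 8819} = \frac{1}{\frac{22}{1379} - 8819} = \frac{1}{- \frac{12161379}{1379}} = - \frac{1379}{12161379}$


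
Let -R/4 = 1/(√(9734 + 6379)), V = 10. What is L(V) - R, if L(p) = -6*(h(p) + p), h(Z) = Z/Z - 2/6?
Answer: -64 + 4*√16113/16113 ≈ -63.969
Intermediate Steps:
h(Z) = ⅔ (h(Z) = 1 - 2*⅙ = 1 - ⅓ = ⅔)
R = -4*√16113/16113 (R = -4/√(9734 + 6379) = -4*√16113/16113 ≈ -0.031512)
L(p) = -4 - 6*p (L(p) = -6*(⅔ + p) = -4 - 6*p)
L(V) - R = (-4 - 6*10) - (-4)*√16113/16113 = (-4 - 60) + 4*√16113/16113 = -64 + 4*√16113/16113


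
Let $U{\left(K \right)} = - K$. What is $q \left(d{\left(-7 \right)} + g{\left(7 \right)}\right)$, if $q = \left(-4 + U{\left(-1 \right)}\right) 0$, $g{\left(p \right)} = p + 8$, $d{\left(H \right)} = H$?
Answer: $0$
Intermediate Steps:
$g{\left(p \right)} = 8 + p$
$q = 0$ ($q = \left(-4 - -1\right) 0 = \left(-4 + 1\right) 0 = \left(-3\right) 0 = 0$)
$q \left(d{\left(-7 \right)} + g{\left(7 \right)}\right) = 0 \left(-7 + \left(8 + 7\right)\right) = 0 \left(-7 + 15\right) = 0 \cdot 8 = 0$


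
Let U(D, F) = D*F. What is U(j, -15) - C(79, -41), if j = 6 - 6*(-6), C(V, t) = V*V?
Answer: -6871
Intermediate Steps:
C(V, t) = V**2
j = 42 (j = 6 + 36 = 42)
U(j, -15) - C(79, -41) = 42*(-15) - 1*79**2 = -630 - 1*6241 = -630 - 6241 = -6871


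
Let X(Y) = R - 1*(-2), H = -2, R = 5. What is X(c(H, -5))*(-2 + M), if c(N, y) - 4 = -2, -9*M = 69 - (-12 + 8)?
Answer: -637/9 ≈ -70.778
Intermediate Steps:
M = -73/9 (M = -(69 - (-12 + 8))/9 = -(69 - 1*(-4))/9 = -(69 + 4)/9 = -⅑*73 = -73/9 ≈ -8.1111)
c(N, y) = 2 (c(N, y) = 4 - 2 = 2)
X(Y) = 7 (X(Y) = 5 - 1*(-2) = 5 + 2 = 7)
X(c(H, -5))*(-2 + M) = 7*(-2 - 73/9) = 7*(-91/9) = -637/9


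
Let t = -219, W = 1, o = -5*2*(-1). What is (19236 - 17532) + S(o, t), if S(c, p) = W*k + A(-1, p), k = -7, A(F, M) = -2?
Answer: 1695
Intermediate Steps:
o = 10 (o = -10*(-1) = 10)
S(c, p) = -9 (S(c, p) = 1*(-7) - 2 = -7 - 2 = -9)
(19236 - 17532) + S(o, t) = (19236 - 17532) - 9 = 1704 - 9 = 1695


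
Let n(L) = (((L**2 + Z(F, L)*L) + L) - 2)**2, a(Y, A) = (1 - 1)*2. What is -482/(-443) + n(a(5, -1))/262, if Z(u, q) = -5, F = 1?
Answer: 64028/58033 ≈ 1.1033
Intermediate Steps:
a(Y, A) = 0 (a(Y, A) = 0*2 = 0)
n(L) = (-2 + L**2 - 4*L)**2 (n(L) = (((L**2 - 5*L) + L) - 2)**2 = ((L**2 - 4*L) - 2)**2 = (-2 + L**2 - 4*L)**2)
-482/(-443) + n(a(5, -1))/262 = -482/(-443) + (-2 + 0**2 - 4*0)**2/262 = -482*(-1/443) + (-2 + 0 + 0)**2*(1/262) = 482/443 + (-2)**2*(1/262) = 482/443 + 4*(1/262) = 482/443 + 2/131 = 64028/58033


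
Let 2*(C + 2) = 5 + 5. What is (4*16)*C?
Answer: 192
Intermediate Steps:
C = 3 (C = -2 + (5 + 5)/2 = -2 + (1/2)*10 = -2 + 5 = 3)
(4*16)*C = (4*16)*3 = 64*3 = 192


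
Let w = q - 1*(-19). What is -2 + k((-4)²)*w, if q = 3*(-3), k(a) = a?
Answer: 158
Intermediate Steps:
q = -9
w = 10 (w = -9 - 1*(-19) = -9 + 19 = 10)
-2 + k((-4)²)*w = -2 + (-4)²*10 = -2 + 16*10 = -2 + 160 = 158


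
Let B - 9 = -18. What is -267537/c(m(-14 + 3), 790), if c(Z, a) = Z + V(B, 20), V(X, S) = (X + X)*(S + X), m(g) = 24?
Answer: 89179/58 ≈ 1537.6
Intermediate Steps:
B = -9 (B = 9 - 18 = -9)
V(X, S) = 2*X*(S + X) (V(X, S) = (2*X)*(S + X) = 2*X*(S + X))
c(Z, a) = -198 + Z (c(Z, a) = Z + 2*(-9)*(20 - 9) = Z + 2*(-9)*11 = Z - 198 = -198 + Z)
-267537/c(m(-14 + 3), 790) = -267537/(-198 + 24) = -267537/(-174) = -267537*(-1/174) = 89179/58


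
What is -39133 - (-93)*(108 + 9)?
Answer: -28252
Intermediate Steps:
-39133 - (-93)*(108 + 9) = -39133 - (-93)*117 = -39133 - 1*(-10881) = -39133 + 10881 = -28252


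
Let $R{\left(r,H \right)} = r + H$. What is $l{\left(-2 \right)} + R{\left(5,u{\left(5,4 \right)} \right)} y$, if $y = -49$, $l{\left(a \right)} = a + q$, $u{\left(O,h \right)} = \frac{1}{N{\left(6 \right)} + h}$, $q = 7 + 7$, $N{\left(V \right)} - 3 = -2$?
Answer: $- \frac{1214}{5} \approx -242.8$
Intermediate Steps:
$N{\left(V \right)} = 1$ ($N{\left(V \right)} = 3 - 2 = 1$)
$q = 14$
$u{\left(O,h \right)} = \frac{1}{1 + h}$
$R{\left(r,H \right)} = H + r$
$l{\left(a \right)} = 14 + a$ ($l{\left(a \right)} = a + 14 = 14 + a$)
$l{\left(-2 \right)} + R{\left(5,u{\left(5,4 \right)} \right)} y = \left(14 - 2\right) + \left(\frac{1}{1 + 4} + 5\right) \left(-49\right) = 12 + \left(\frac{1}{5} + 5\right) \left(-49\right) = 12 + \frac{26}{5} \left(-49\right) = 12 - \frac{1274}{5} = - \frac{1214}{5}$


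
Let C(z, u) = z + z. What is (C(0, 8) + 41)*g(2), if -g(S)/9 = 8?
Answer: -2952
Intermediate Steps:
C(z, u) = 2*z
g(S) = -72 (g(S) = -9*8 = -72)
(C(0, 8) + 41)*g(2) = (2*0 + 41)*(-72) = (0 + 41)*(-72) = 41*(-72) = -2952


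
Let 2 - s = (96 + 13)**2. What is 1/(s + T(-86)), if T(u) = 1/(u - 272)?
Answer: -358/4252683 ≈ -8.4182e-5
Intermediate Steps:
T(u) = 1/(-272 + u)
s = -11879 (s = 2 - (96 + 13)**2 = 2 - 1*109**2 = 2 - 1*11881 = 2 - 11881 = -11879)
1/(s + T(-86)) = 1/(-11879 + 1/(-272 - 86)) = 1/(-11879 + 1/(-358)) = 1/(-11879 - 1/358) = 1/(-4252683/358) = -358/4252683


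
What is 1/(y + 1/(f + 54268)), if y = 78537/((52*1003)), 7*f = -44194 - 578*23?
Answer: 123635798/186174643 ≈ 0.66409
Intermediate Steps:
f = -57488/7 (f = (-44194 - 578*23)/7 = (-44194 - 1*13294)/7 = (-44194 - 13294)/7 = (1/7)*(-57488) = -57488/7 ≈ -8212.6)
y = 78537/52156 ≈ 1.5058
1/(y + 1/(f + 54268)) = 1/(78537/52156 + 1/(-57488/7 + 54268)) = 1/(78537/52156 + 1/(322388/7)) = 1/(78537/52156 + 7/322388) = 1/(186174643/123635798) = 123635798/186174643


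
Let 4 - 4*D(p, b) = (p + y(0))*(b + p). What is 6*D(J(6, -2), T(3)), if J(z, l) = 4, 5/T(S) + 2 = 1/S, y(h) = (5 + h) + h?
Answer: -15/2 ≈ -7.5000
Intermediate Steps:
y(h) = 5 + 2*h
T(S) = 5/(-2 + 1/S)
D(p, b) = 1 - (5 + p)*(b + p)/4 (D(p, b) = 1 - (p + (5 + 2*0))*(b + p)/4 = 1 - (p + (5 + 0))*(b + p)/4 = 1 - (p + 5)*(b + p)/4 = 1 - (5 + p)*(b + p)/4)
6*D(J(6, -2), T(3)) = 6*(1 - (-25)*3/(4*(-1 + 2*3)) - 5/4*4 - ¼*4² - ¼*(-5*3/(-1 + 2*3))*4) = 6*(1 - (-25)*3/(4*(-1 + 6)) - 5 - ¼*16 - ¼*(-5*3/(-1 + 6))*4) = 6*(1 - (-25)*3/(4*5) - 5 - 4 - ¼*(-5*3/5)*4) = 6*(1 - (-25)*3/(4*5) - 5 - 4 - ¼*(-5*3*⅕)*4) = 6*(1 - 5/4*(-3) - 5 - 4 - ¼*(-3)*4) = 6*(1 + 15/4 - 5 - 4 + 3) = 6*(-5/4) = -15/2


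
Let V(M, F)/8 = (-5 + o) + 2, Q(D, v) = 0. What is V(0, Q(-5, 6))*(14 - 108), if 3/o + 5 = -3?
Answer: 2538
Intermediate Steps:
o = -3/8 (o = 3/(-5 - 3) = 3/(-8) = 3*(-⅛) = -3/8 ≈ -0.37500)
V(M, F) = -27 (V(M, F) = 8*((-5 - 3/8) + 2) = 8*(-43/8 + 2) = 8*(-27/8) = -27)
V(0, Q(-5, 6))*(14 - 108) = -27*(14 - 108) = -27*(-94) = 2538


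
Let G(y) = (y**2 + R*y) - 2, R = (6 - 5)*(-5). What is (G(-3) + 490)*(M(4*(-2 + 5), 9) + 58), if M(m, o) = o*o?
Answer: 71168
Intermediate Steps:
M(m, o) = o**2
R = -5 (R = 1*(-5) = -5)
G(y) = -2 + y**2 - 5*y (G(y) = (y**2 - 5*y) - 2 = -2 + y**2 - 5*y)
(G(-3) + 490)*(M(4*(-2 + 5), 9) + 58) = ((-2 + (-3)**2 - 5*(-3)) + 490)*(9**2 + 58) = ((-2 + 9 + 15) + 490)*(81 + 58) = (22 + 490)*139 = 512*139 = 71168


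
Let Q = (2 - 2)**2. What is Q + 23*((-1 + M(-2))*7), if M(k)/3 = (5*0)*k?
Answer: -161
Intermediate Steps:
Q = 0 (Q = 0**2 = 0)
M(k) = 0 (M(k) = 3*((5*0)*k) = 3*(0*k) = 3*0 = 0)
Q + 23*((-1 + M(-2))*7) = 0 + 23*((-1 + 0)*7) = 0 + 23*(-1*7) = 0 + 23*(-7) = 0 - 161 = -161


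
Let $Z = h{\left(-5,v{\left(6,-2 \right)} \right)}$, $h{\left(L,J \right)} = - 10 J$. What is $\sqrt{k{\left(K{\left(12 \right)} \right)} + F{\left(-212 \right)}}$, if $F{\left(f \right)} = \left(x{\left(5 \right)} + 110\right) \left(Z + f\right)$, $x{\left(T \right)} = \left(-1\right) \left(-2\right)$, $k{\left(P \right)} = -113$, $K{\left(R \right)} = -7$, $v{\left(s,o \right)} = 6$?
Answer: $i \sqrt{30577} \approx 174.86 i$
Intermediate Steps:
$Z = -60$ ($Z = \left(-10\right) 6 = -60$)
$x{\left(T \right)} = 2$
$F{\left(f \right)} = -6720 + 112 f$ ($F{\left(f \right)} = \left(2 + 110\right) \left(-60 + f\right) = 112 \left(-60 + f\right) = -6720 + 112 f$)
$\sqrt{k{\left(K{\left(12 \right)} \right)} + F{\left(-212 \right)}} = \sqrt{-113 + \left(-6720 + 112 \left(-212\right)\right)} = \sqrt{-113 - 30464} = \sqrt{-30577} = i \sqrt{30577}$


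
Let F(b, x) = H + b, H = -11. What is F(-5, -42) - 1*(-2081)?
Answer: 2065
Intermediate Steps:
F(b, x) = -11 + b
F(-5, -42) - 1*(-2081) = (-11 - 5) - 1*(-2081) = -16 + 2081 = 2065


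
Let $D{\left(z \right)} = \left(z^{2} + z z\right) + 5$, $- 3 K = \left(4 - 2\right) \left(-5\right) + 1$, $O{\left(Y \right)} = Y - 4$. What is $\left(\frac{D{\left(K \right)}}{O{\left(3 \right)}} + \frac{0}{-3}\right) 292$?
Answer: $-6716$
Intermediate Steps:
$O{\left(Y \right)} = -4 + Y$ ($O{\left(Y \right)} = Y - 4 = -4 + Y$)
$K = 3$ ($K = - \frac{\left(4 - 2\right) \left(-5\right) + 1}{3} = - \frac{2 \left(-5\right) + 1}{3} = - \frac{-10 + 1}{3} = \left(- \frac{1}{3}\right) \left(-9\right) = 3$)
$D{\left(z \right)} = 5 + 2 z^{2}$ ($D{\left(z \right)} = \left(z^{2} + z^{2}\right) + 5 = 2 z^{2} + 5 = 5 + 2 z^{2}$)
$\left(\frac{D{\left(K \right)}}{O{\left(3 \right)}} + \frac{0}{-3}\right) 292 = \left(\frac{5 + 2 \cdot 3^{2}}{-4 + 3} + \frac{0}{-3}\right) 292 = \left(\frac{5 + 2 \cdot 9}{-1} + 0 \left(- \frac{1}{3}\right)\right) 292 = \left(\left(5 + 18\right) \left(-1\right) + 0\right) 292 = \left(23 \left(-1\right) + 0\right) 292 = \left(-23 + 0\right) 292 = \left(-23\right) 292 = -6716$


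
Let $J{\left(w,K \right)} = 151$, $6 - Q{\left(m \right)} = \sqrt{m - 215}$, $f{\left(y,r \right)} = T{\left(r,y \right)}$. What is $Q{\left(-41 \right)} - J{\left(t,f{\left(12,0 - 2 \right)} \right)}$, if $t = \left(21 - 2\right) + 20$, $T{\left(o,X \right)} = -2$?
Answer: $-145 - 16 i \approx -145.0 - 16.0 i$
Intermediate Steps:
$f{\left(y,r \right)} = -2$
$Q{\left(m \right)} = 6 - \sqrt{-215 + m}$ ($Q{\left(m \right)} = 6 - \sqrt{m - 215} = 6 - \sqrt{-215 + m}$)
$t = 39$ ($t = 19 + 20 = 39$)
$Q{\left(-41 \right)} - J{\left(t,f{\left(12,0 - 2 \right)} \right)} = \left(6 - \sqrt{-215 - 41}\right) - 151 = \left(6 - \sqrt{-256}\right) - 151 = \left(6 - 16 i\right) - 151 = -145 - 16 i$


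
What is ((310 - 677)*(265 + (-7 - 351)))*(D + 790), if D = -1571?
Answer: -26656311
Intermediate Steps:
((310 - 677)*(265 + (-7 - 351)))*(D + 790) = ((310 - 677)*(265 + (-7 - 351)))*(-1571 + 790) = -367*(265 - 358)*(-781) = -367*(-93)*(-781) = 34131*(-781) = -26656311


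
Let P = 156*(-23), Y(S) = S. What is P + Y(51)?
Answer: -3537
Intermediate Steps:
P = -3588
P + Y(51) = -3588 + 51 = -3537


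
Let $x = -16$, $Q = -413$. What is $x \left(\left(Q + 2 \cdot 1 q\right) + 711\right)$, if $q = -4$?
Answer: $-4640$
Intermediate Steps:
$x \left(\left(Q + 2 \cdot 1 q\right) + 711\right) = - 16 \left(\left(-413 + 2 \cdot 1 \left(-4\right)\right) + 711\right) = - 16 \left(\left(-413 + 2 \left(-4\right)\right) + 711\right) = - 16 \left(\left(-413 - 8\right) + 711\right) = - 16 \left(-421 + 711\right) = \left(-16\right) 290 = -4640$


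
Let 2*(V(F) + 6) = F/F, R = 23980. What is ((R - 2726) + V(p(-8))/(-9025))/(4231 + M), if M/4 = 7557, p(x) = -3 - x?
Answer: 383634711/621984950 ≈ 0.61679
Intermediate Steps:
V(F) = -11/2 (V(F) = -6 + (F/F)/2 = -6 + (½)*1 = -6 + ½ = -11/2)
M = 30228 (M = 4*7557 = 30228)
((R - 2726) + V(p(-8))/(-9025))/(4231 + M) = ((23980 - 2726) - 11/2/(-9025))/(4231 + 30228) = (21254 - 11/2*(-1/9025))/34459 = (21254 + 11/18050)*(1/34459) = (383634711/18050)*(1/34459) = 383634711/621984950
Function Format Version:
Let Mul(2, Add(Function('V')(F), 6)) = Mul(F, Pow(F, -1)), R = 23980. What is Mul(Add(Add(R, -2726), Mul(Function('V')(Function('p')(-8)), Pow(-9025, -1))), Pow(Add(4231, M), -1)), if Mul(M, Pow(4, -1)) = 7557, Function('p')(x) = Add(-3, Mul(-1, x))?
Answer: Rational(383634711, 621984950) ≈ 0.61679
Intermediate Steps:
Function('V')(F) = Rational(-11, 2) (Function('V')(F) = Add(-6, Mul(Rational(1, 2), Mul(F, Pow(F, -1)))) = Add(-6, Mul(Rational(1, 2), 1)) = Add(-6, Rational(1, 2)) = Rational(-11, 2))
M = 30228 (M = Mul(4, 7557) = 30228)
Mul(Add(Add(R, -2726), Mul(Function('V')(Function('p')(-8)), Pow(-9025, -1))), Pow(Add(4231, M), -1)) = Mul(Add(Add(23980, -2726), Mul(Rational(-11, 2), Pow(-9025, -1))), Pow(Add(4231, 30228), -1)) = Mul(Add(21254, Mul(Rational(-11, 2), Rational(-1, 9025))), Pow(34459, -1)) = Mul(Add(21254, Rational(11, 18050)), Rational(1, 34459)) = Mul(Rational(383634711, 18050), Rational(1, 34459)) = Rational(383634711, 621984950)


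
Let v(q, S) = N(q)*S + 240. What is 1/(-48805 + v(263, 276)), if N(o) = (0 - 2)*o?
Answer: -1/193741 ≈ -5.1615e-6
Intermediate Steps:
N(o) = -2*o
v(q, S) = 240 - 2*S*q (v(q, S) = (-2*q)*S + 240 = -2*S*q + 240 = 240 - 2*S*q)
1/(-48805 + v(263, 276)) = 1/(-48805 + (240 - 2*276*263)) = 1/(-48805 + (240 - 145176)) = 1/(-48805 - 144936) = 1/(-193741) = -1/193741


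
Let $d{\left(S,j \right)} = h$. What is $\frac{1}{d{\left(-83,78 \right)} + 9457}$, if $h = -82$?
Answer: $\frac{1}{9375} \approx 0.00010667$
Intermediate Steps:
$d{\left(S,j \right)} = -82$
$\frac{1}{d{\left(-83,78 \right)} + 9457} = \frac{1}{-82 + 9457} = \frac{1}{9375}$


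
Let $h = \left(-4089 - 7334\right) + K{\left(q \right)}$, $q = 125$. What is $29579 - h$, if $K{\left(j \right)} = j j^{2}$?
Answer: $-1912123$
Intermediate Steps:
$K{\left(j \right)} = j^{3}$
$h = 1941702$ ($h = \left(-4089 - 7334\right) + 125^{3} = -11423 + 1953125 = 1941702$)
$29579 - h = 29579 - 1941702 = -1912123$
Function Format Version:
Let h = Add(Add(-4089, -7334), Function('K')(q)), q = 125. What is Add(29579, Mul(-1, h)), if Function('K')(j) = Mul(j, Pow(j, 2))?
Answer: -1912123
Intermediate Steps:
Function('K')(j) = Pow(j, 3)
h = 1941702 (h = Add(Add(-4089, -7334), Pow(125, 3)) = Add(-11423, 1953125) = 1941702)
Add(29579, Mul(-1, h)) = Add(29579, Mul(-1, 1941702)) = Add(29579, -1941702) = -1912123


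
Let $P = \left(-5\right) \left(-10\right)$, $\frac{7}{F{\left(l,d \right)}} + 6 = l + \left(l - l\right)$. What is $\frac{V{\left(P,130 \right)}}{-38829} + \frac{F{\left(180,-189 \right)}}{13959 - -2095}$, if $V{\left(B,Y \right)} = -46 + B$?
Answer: $- \frac{1211309}{12051641476} \approx -0.00010051$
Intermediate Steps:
$F{\left(l,d \right)} = \frac{7}{-6 + l}$ ($F{\left(l,d \right)} = \frac{7}{-6 + \left(l + \left(l - l\right)\right)} = \frac{7}{-6 + \left(l + 0\right)} = \frac{7}{-6 + l}$)
$P = 50$
$\frac{V{\left(P,130 \right)}}{-38829} + \frac{F{\left(180,-189 \right)}}{13959 - -2095} = \frac{-46 + 50}{-38829} + \frac{7 \frac{1}{-6 + 180}}{13959 - -2095} = 4 \left(- \frac{1}{38829}\right) + \frac{7 \cdot \frac{1}{174}}{13959 + 2095} = - \frac{4}{38829} + \frac{7 \cdot \frac{1}{174}}{16054} = - \frac{4}{38829} + \frac{7}{174} \cdot \frac{1}{16054} = - \frac{4}{38829} + \frac{7}{2793396} = - \frac{1211309}{12051641476}$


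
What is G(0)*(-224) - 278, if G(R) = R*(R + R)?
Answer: -278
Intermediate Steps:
G(R) = 2*R² (G(R) = R*(2*R) = 2*R²)
G(0)*(-224) - 278 = (2*0²)*(-224) - 278 = (2*0)*(-224) - 278 = 0*(-224) - 278 = 0 - 278 = -278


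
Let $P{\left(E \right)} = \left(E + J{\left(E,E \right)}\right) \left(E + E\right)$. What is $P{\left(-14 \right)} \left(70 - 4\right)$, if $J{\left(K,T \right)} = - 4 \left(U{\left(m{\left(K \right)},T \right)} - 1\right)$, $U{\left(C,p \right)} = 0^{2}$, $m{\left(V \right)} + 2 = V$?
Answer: $18480$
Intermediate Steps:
$m{\left(V \right)} = -2 + V$
$U{\left(C,p \right)} = 0$
$J{\left(K,T \right)} = 4$ ($J{\left(K,T \right)} = - 4 \left(0 - 1\right) = \left(-4\right) \left(-1\right) = 4$)
$P{\left(E \right)} = 2 E \left(4 + E\right)$ ($P{\left(E \right)} = \left(E + 4\right) \left(E + E\right) = \left(4 + E\right) 2 E = 2 E \left(4 + E\right)$)
$P{\left(-14 \right)} \left(70 - 4\right) = 2 \left(-14\right) \left(4 - 14\right) \left(70 - 4\right) = 2 \left(-14\right) \left(-10\right) 66 = 280 \cdot 66 = 18480$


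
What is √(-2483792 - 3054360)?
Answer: 2*I*√1384538 ≈ 2353.3*I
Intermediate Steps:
√(-2483792 - 3054360) = √(-5538152) = 2*I*√1384538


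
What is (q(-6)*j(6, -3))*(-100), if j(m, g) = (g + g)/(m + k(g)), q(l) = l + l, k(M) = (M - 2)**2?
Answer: -7200/31 ≈ -232.26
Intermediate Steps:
k(M) = (-2 + M)**2
q(l) = 2*l
j(m, g) = 2*g/(m + (-2 + g)**2) (j(m, g) = (g + g)/(m + (-2 + g)**2) = (2*g)/(m + (-2 + g)**2) = 2*g/(m + (-2 + g)**2))
(q(-6)*j(6, -3))*(-100) = ((2*(-6))*(2*(-3)/(6 + (-2 - 3)**2)))*(-100) = -24*(-3)/(6 + (-5)**2)*(-100) = -24*(-3)/(6 + 25)*(-100) = -24*(-3)/31*(-100) = -12*(-6/31)*(-100) = (72/31)*(-100) = -7200/31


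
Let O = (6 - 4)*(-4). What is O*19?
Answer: -152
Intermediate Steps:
O = -8 (O = 2*(-4) = -8)
O*19 = -8*19 = -152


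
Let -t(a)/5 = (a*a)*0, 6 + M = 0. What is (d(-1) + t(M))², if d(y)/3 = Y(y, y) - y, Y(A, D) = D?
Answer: 0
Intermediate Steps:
M = -6 (M = -6 + 0 = -6)
t(a) = 0 (t(a) = -5*a*a*0 = -5*a²*0 = -5*0 = 0)
d(y) = 0 (d(y) = 3*(y - y) = 3*0 = 0)
(d(-1) + t(M))² = (0 + 0)² = 0² = 0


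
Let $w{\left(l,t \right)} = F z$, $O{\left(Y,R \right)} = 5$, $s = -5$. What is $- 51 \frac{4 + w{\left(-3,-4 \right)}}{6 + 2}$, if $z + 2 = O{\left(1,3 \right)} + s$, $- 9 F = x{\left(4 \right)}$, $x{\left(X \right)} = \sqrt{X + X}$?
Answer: $- \frac{51}{2} - \frac{17 \sqrt{2}}{6} \approx -29.507$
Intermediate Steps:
$x{\left(X \right)} = \sqrt{2} \sqrt{X}$ ($x{\left(X \right)} = \sqrt{2 X} = \sqrt{2} \sqrt{X}$)
$F = - \frac{2 \sqrt{2}}{9}$ ($F = - \frac{\sqrt{2} \sqrt{4}}{9} = - \frac{\sqrt{2} \cdot 2}{9} = - \frac{2 \sqrt{2}}{9} \approx -0.31427$)
$z = -2$ ($z = -2 + \left(5 - 5\right) = -2 + 0 = -2$)
$w{\left(l,t \right)} = \frac{4 \sqrt{2}}{9}$ ($w{\left(l,t \right)} = - \frac{2 \sqrt{2}}{9} \left(-2\right) = \frac{4 \sqrt{2}}{9}$)
$- 51 \frac{4 + w{\left(-3,-4 \right)}}{6 + 2} = - 51 \frac{4 + \frac{4 \sqrt{2}}{9}}{6 + 2} = - 51 \frac{4 + \frac{4 \sqrt{2}}{9}}{8} = - 51 \left(4 + \frac{4 \sqrt{2}}{9}\right) \frac{1}{8} = - 51 \left(\frac{1}{2} + \frac{\sqrt{2}}{18}\right) = - \frac{51}{2} - \frac{17 \sqrt{2}}{6}$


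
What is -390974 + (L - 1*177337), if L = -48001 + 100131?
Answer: -516181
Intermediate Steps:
L = 52130
-390974 + (L - 1*177337) = -390974 + (52130 - 1*177337) = -390974 + (52130 - 177337) = -390974 - 125207 = -516181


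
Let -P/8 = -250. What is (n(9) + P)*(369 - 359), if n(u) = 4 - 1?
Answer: 20030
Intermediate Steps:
P = 2000 (P = -8*(-250) = 2000)
n(u) = 3
(n(9) + P)*(369 - 359) = (3 + 2000)*(369 - 359) = 2003*10 = 20030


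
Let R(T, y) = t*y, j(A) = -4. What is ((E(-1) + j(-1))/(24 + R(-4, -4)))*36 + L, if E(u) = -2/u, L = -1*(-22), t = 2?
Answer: 35/2 ≈ 17.500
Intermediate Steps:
R(T, y) = 2*y
L = 22
((E(-1) + j(-1))/(24 + R(-4, -4)))*36 + L = ((-2/(-1) - 4)/(24 + 2*(-4)))*36 + 22 = ((-2*(-1) - 4)/(24 - 8))*36 + 22 = ((2 - 4)/16)*36 + 22 = -2*1/16*36 + 22 = -⅛*36 + 22 = -9/2 + 22 = 35/2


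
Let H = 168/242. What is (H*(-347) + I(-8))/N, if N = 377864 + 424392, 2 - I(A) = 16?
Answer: -2203/6933784 ≈ -0.00031772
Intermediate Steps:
I(A) = -14 (I(A) = 2 - 1*16 = 2 - 16 = -14)
H = 84/121 (H = 168*(1/242) = 84/121 ≈ 0.69421)
N = 802256
(H*(-347) + I(-8))/N = ((84/121)*(-347) - 14)/802256 = (-29148/121 - 14)*(1/802256) = -30842/121*1/802256 = -2203/6933784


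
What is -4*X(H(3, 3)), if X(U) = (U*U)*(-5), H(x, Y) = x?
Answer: 180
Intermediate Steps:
X(U) = -5*U**2 (X(U) = U**2*(-5) = -5*U**2)
-4*X(H(3, 3)) = -(-20)*3**2 = -(-20)*9 = -4*(-45) = 180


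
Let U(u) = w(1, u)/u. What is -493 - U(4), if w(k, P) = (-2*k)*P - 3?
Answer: -1961/4 ≈ -490.25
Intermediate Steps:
w(k, P) = -3 - 2*P*k (w(k, P) = -2*P*k - 3 = -3 - 2*P*k)
U(u) = (-3 - 2*u)/u (U(u) = (-3 - 2*u*1)/u = (-3 - 2*u)/u)
-493 - U(4) = -493 - (-2 - 3/4) = -493 - (-2 - 3*¼) = -493 - (-2 - ¾) = -493 - 1*(-11/4) = -493 + 11/4 = -1961/4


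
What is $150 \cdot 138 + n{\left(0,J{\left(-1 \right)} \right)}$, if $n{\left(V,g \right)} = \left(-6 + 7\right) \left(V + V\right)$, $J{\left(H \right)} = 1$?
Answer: $20700$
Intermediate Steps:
$n{\left(V,g \right)} = 2 V$ ($n{\left(V,g \right)} = 1 \cdot 2 V = 2 V$)
$150 \cdot 138 + n{\left(0,J{\left(-1 \right)} \right)} = 150 \cdot 138 + 2 \cdot 0 = 20700 + 0 = 20700$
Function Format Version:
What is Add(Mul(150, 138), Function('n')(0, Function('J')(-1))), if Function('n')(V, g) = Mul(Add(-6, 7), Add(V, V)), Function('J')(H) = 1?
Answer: 20700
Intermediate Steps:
Function('n')(V, g) = Mul(2, V) (Function('n')(V, g) = Mul(1, Mul(2, V)) = Mul(2, V))
Add(Mul(150, 138), Function('n')(0, Function('J')(-1))) = Add(Mul(150, 138), Mul(2, 0)) = Add(20700, 0) = 20700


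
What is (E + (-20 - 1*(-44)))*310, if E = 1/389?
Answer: 2894470/389 ≈ 7440.8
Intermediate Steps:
E = 1/389 ≈ 0.0025707
(E + (-20 - 1*(-44)))*310 = (1/389 + (-20 - 1*(-44)))*310 = (1/389 + (-20 + 44))*310 = (1/389 + 24)*310 = (9337/389)*310 = 2894470/389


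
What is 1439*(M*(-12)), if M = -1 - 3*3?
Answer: 172680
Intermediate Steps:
M = -10 (M = -1 - 9 = -10)
1439*(M*(-12)) = 1439*(-10*(-12)) = 1439*120 = 172680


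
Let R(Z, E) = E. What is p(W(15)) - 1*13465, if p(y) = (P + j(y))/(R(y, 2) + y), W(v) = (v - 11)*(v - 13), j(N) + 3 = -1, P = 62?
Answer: -67296/5 ≈ -13459.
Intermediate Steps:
j(N) = -4 (j(N) = -3 - 1 = -4)
W(v) = (-13 + v)*(-11 + v) (W(v) = (-11 + v)*(-13 + v) = (-13 + v)*(-11 + v))
p(y) = 58/(2 + y) (p(y) = (62 - 4)/(2 + y) = 58/(2 + y))
p(W(15)) - 1*13465 = 58/(2 + (143 + 15² - 24*15)) - 1*13465 = 58/(2 + (143 + 225 - 360)) - 13465 = 58/(2 + 8) - 13465 = 58/10 - 13465 = 58*(⅒) - 13465 = 29/5 - 13465 = -67296/5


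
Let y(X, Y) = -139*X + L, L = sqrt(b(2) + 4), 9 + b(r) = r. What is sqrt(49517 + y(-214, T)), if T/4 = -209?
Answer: sqrt(79263 + I*sqrt(3)) ≈ 281.54 + 0.003*I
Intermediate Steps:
T = -836 (T = 4*(-209) = -836)
b(r) = -9 + r
L = I*sqrt(3) (L = sqrt((-9 + 2) + 4) = sqrt(-7 + 4) = sqrt(-3) = I*sqrt(3) ≈ 1.732*I)
y(X, Y) = -139*X + I*sqrt(3)
sqrt(49517 + y(-214, T)) = sqrt(49517 + (-139*(-214) + I*sqrt(3))) = sqrt(49517 + (29746 + I*sqrt(3))) = sqrt(79263 + I*sqrt(3))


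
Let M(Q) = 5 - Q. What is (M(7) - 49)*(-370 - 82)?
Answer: 23052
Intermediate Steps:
(M(7) - 49)*(-370 - 82) = ((5 - 1*7) - 49)*(-370 - 82) = ((5 - 7) - 49)*(-452) = (-2 - 49)*(-452) = -51*(-452) = 23052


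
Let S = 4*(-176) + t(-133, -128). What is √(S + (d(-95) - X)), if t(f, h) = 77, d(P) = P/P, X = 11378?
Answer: 2*I*√3001 ≈ 109.56*I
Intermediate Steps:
d(P) = 1
S = -627 (S = 4*(-176) + 77 = -704 + 77 = -627)
√(S + (d(-95) - X)) = √(-627 + (1 - 1*11378)) = √(-627 + (1 - 11378)) = √(-627 - 11377) = √(-12004) = 2*I*√3001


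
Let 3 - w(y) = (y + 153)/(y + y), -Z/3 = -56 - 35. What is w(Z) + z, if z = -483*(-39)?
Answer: 1714369/91 ≈ 18839.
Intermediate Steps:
z = 18837
Z = 273 (Z = -3*(-56 - 35) = -3*(-91) = 273)
w(y) = 3 - (153 + y)/(2*y) (w(y) = 3 - (y + 153)/(y + y) = 3 - (153 + y)/(2*y))
w(Z) + z = (½)*(-153 + 5*273)/273 + 18837 = (½)*(1/273)*(-153 + 1365) + 18837 = (½)*(1/273)*1212 + 18837 = 202/91 + 18837 = 1714369/91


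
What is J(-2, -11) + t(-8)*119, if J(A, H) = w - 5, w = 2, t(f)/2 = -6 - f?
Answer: 473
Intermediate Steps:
t(f) = -12 - 2*f (t(f) = 2*(-6 - f) = -12 - 2*f)
J(A, H) = -3 (J(A, H) = 2 - 5 = -3)
J(-2, -11) + t(-8)*119 = -3 + (-12 - 2*(-8))*119 = -3 + (-12 + 16)*119 = -3 + 4*119 = -3 + 476 = 473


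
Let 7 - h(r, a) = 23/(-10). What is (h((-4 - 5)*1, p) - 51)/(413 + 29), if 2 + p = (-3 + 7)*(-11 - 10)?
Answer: -417/4420 ≈ -0.094344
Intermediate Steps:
p = -86 (p = -2 + (-3 + 7)*(-11 - 10) = -2 + 4*(-21) = -2 - 84 = -86)
h(r, a) = 93/10 (h(r, a) = 7 - 23/(-10) = 7 - 23*(-1)/10 = 7 - 1*(-23/10) = 7 + 23/10 = 93/10)
(h((-4 - 5)*1, p) - 51)/(413 + 29) = (93/10 - 51)/(413 + 29) = -417/10/442 = -417/10*1/442 = -417/4420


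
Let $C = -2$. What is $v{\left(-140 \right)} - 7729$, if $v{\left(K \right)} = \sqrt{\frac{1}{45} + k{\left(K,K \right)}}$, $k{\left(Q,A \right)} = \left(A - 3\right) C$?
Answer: $-7729 + \frac{\sqrt{64355}}{15} \approx -7712.1$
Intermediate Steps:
$k{\left(Q,A \right)} = 6 - 2 A$ ($k{\left(Q,A \right)} = \left(A - 3\right) \left(-2\right) = \left(-3 + A\right) \left(-2\right) = 6 - 2 A$)
$v{\left(K \right)} = \sqrt{\frac{271}{45} - 2 K}$ ($v{\left(K \right)} = \sqrt{\frac{1}{45} - \left(-6 + 2 K\right)} = \sqrt{\frac{271}{45} - 2 K}$)
$v{\left(-140 \right)} - 7729 = \frac{\sqrt{1355 - -63000}}{15} - 7729 = \frac{\sqrt{1355 + 63000}}{15} - 7729 = \frac{\sqrt{64355}}{15} - 7729 = -7729 + \frac{\sqrt{64355}}{15}$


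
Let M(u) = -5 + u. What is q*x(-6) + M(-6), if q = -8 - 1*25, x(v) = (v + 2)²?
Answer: -539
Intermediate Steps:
x(v) = (2 + v)²
q = -33 (q = -8 - 25 = -33)
q*x(-6) + M(-6) = -33*(2 - 6)² + (-5 - 6) = -33*(-4)² - 11 = -33*16 - 11 = -528 - 11 = -539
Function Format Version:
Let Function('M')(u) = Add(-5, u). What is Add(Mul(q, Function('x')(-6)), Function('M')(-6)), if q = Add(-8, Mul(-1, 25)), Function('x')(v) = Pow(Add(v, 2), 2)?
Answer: -539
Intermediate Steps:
Function('x')(v) = Pow(Add(2, v), 2)
q = -33 (q = Add(-8, -25) = -33)
Add(Mul(q, Function('x')(-6)), Function('M')(-6)) = Add(Mul(-33, Pow(Add(2, -6), 2)), Add(-5, -6)) = Add(Mul(-33, Pow(-4, 2)), -11) = Add(Mul(-33, 16), -11) = Add(-528, -11) = -539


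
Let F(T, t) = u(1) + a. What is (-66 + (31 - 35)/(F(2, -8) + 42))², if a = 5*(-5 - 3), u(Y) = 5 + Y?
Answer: 17689/4 ≈ 4422.3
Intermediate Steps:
a = -40 (a = 5*(-8) = -40)
F(T, t) = -34 (F(T, t) = (5 + 1) - 40 = 6 - 40 = -34)
(-66 + (31 - 35)/(F(2, -8) + 42))² = (-66 + (31 - 35)/(-34 + 42))² = (-66 - 4/8)² = (-66 - 4*⅛)² = (-66 - ½)² = (-133/2)² = 17689/4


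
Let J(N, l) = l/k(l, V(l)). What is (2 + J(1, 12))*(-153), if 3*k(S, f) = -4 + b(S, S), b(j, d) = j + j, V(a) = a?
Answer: -2907/5 ≈ -581.40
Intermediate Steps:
b(j, d) = 2*j
k(S, f) = -4/3 + 2*S/3 (k(S, f) = (-4 + 2*S)/3 = -4/3 + 2*S/3)
J(N, l) = l/(-4/3 + 2*l/3)
(2 + J(1, 12))*(-153) = (2 + (3/2)*12/(-2 + 12))*(-153) = (2 + (3/2)*12/10)*(-153) = (2 + (3/2)*12*(⅒))*(-153) = (2 + 9/5)*(-153) = (19/5)*(-153) = -2907/5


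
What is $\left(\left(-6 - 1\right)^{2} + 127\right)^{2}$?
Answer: $30976$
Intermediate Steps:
$\left(\left(-6 - 1\right)^{2} + 127\right)^{2} = \left(\left(-7\right)^{2} + 127\right)^{2} = \left(49 + 127\right)^{2} = 176^{2} = 30976$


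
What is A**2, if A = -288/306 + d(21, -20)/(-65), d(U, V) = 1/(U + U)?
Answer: 1909427809/2153888100 ≈ 0.88650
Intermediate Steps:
d(U, V) = 1/(2*U)
A = -43697/46410 (A = -288/306 + ((1/2)/21)/(-65) = -288*1/306 + ((1/2)*(1/21))*(-1/65) = -16/17 + (1/42)*(-1/65) = -16/17 - 1/2730 = -43697/46410 ≈ -0.94154)
A**2 = (-43697/46410)**2 = 1909427809/2153888100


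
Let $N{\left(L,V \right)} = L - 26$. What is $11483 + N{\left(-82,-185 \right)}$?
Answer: $11375$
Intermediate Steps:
$N{\left(L,V \right)} = -26 + L$
$11483 + N{\left(-82,-185 \right)} = 11483 - 108 = 11375$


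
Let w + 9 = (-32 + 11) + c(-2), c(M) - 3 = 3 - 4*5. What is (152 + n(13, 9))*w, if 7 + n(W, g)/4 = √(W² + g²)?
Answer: -5456 - 880*√10 ≈ -8238.8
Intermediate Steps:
c(M) = -14 (c(M) = 3 + (3 - 4*5) = 3 + (3 - 20) = 3 - 17 = -14)
w = -44 (w = -9 + ((-32 + 11) - 14) = -9 + (-21 - 14) = -9 - 35 = -44)
n(W, g) = -28 + 4*√(W² + g²)
(152 + n(13, 9))*w = (152 + (-28 + 4*√(13² + 9²)))*(-44) = (152 + (-28 + 4*√(169 + 81)))*(-44) = (152 + (-28 + 4*√250))*(-44) = (152 + (-28 + 4*(5*√10)))*(-44) = (152 + (-28 + 20*√10))*(-44) = (124 + 20*√10)*(-44) = -5456 - 880*√10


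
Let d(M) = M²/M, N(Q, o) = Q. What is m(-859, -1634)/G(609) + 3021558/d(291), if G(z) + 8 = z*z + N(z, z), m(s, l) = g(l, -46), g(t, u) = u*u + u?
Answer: 187075835221/18016877 ≈ 10383.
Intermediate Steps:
g(t, u) = u + u² (g(t, u) = u² + u = u + u²)
m(s, l) = 2070 (m(s, l) = -46*(1 - 46) = -46*(-45) = 2070)
d(M) = M
G(z) = -8 + z + z² (G(z) = -8 + (z*z + z) = -8 + (z² + z) = -8 + (z + z²) = -8 + z + z²)
m(-859, -1634)/G(609) + 3021558/d(291) = 2070/(-8 + 609 + 609²) + 3021558/291 = 2070/(-8 + 609 + 370881) + 3021558*(1/291) = 2070/371482 + 1007186/97 = 2070*(1/371482) + 1007186/97 = 1035/185741 + 1007186/97 = 187075835221/18016877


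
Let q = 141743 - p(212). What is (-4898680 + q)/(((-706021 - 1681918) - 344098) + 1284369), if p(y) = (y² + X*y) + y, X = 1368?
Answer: 5092109/1447668 ≈ 3.5175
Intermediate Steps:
p(y) = y² + 1369*y (p(y) = (y² + 1368*y) + y = y² + 1369*y)
q = -193429 (q = 141743 - 212*(1369 + 212) = 141743 - 212*1581 = 141743 - 1*335172 = 141743 - 335172 = -193429)
(-4898680 + q)/(((-706021 - 1681918) - 344098) + 1284369) = (-4898680 - 193429)/(((-706021 - 1681918) - 344098) + 1284369) = -5092109/((-2387939 - 344098) + 1284369) = -5092109/(-2732037 + 1284369) = -5092109/(-1447668) = -5092109*(-1/1447668) = 5092109/1447668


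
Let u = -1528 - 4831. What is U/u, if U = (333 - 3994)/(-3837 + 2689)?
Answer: -523/1042876 ≈ -0.00050150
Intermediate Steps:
u = -6359
U = 523/164 (U = -3661/(-1148) = -3661*(-1/1148) = 523/164 ≈ 3.1890)
U/u = (523/164)/(-6359) = (523/164)*(-1/6359) = -523/1042876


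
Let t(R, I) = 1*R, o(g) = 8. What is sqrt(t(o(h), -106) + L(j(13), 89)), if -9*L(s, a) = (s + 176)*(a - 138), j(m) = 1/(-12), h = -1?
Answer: sqrt(312909)/18 ≈ 31.077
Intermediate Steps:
t(R, I) = R
j(m) = -1/12
L(s, a) = -(-138 + a)*(176 + s)/9 (L(s, a) = -(s + 176)*(a - 138)/9 = -(176 + s)*(-138 + a)/9 = -(-138 + a)*(176 + s)/9)
sqrt(t(o(h), -106) + L(j(13), 89)) = sqrt(8 + (8096/3 - 176/9*89 + (46/3)*(-1/12) - 1/9*89*(-1/12))) = sqrt(8 + (8096/3 - 15664/9 - 23/18 + 89/108)) = sqrt(8 + 103439/108) = sqrt(104303/108) = sqrt(312909)/18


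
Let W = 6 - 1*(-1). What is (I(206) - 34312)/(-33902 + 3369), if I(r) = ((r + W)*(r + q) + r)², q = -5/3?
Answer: -1912191129/30533 ≈ -62627.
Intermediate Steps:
q = -5/3 (q = -5*⅓ = -5/3 ≈ -1.6667)
W = 7 (W = 6 + 1 = 7)
I(r) = (r + (7 + r)*(-5/3 + r))² (I(r) = ((r + 7)*(r - 5/3) + r)² = ((7 + r)*(-5/3 + r) + r)² = (r + (7 + r)*(-5/3 + r))²)
(I(206) - 34312)/(-33902 + 3369) = ((-35 + 3*206² + 19*206)²/9 - 34312)/(-33902 + 3369) = ((-35 + 3*42436 + 3914)²/9 - 34312)/(-30533) = ((-35 + 127308 + 3914)²/9 - 34312)*(-1/30533) = ((⅑)*131187² - 34312)*(-1/30533) = ((⅑)*17210028969 - 34312)*(-1/30533) = (1912225441 - 34312)*(-1/30533) = 1912191129*(-1/30533) = -1912191129/30533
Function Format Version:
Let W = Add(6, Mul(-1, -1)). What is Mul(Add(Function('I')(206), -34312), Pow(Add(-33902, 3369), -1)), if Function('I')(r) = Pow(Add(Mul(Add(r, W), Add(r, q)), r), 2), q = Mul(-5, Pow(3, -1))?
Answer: Rational(-1912191129, 30533) ≈ -62627.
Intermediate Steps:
q = Rational(-5, 3) (q = Mul(-5, Rational(1, 3)) = Rational(-5, 3) ≈ -1.6667)
W = 7 (W = Add(6, 1) = 7)
Function('I')(r) = Pow(Add(r, Mul(Add(7, r), Add(Rational(-5, 3), r))), 2) (Function('I')(r) = Pow(Add(Mul(Add(r, 7), Add(r, Rational(-5, 3))), r), 2) = Pow(Add(Mul(Add(7, r), Add(Rational(-5, 3), r)), r), 2) = Pow(Add(r, Mul(Add(7, r), Add(Rational(-5, 3), r))), 2))
Mul(Add(Function('I')(206), -34312), Pow(Add(-33902, 3369), -1)) = Mul(Add(Mul(Rational(1, 9), Pow(Add(-35, Mul(3, Pow(206, 2)), Mul(19, 206)), 2)), -34312), Pow(Add(-33902, 3369), -1)) = Mul(Add(Mul(Rational(1, 9), Pow(Add(-35, Mul(3, 42436), 3914), 2)), -34312), Pow(-30533, -1)) = Mul(Add(Mul(Rational(1, 9), Pow(Add(-35, 127308, 3914), 2)), -34312), Rational(-1, 30533)) = Mul(Add(Mul(Rational(1, 9), Pow(131187, 2)), -34312), Rational(-1, 30533)) = Mul(Add(Mul(Rational(1, 9), 17210028969), -34312), Rational(-1, 30533)) = Mul(Add(1912225441, -34312), Rational(-1, 30533)) = Mul(1912191129, Rational(-1, 30533)) = Rational(-1912191129, 30533)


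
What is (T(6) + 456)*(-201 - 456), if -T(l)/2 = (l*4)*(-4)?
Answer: -425736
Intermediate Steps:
T(l) = 32*l (T(l) = -2*l*4*(-4) = -2*4*l*(-4) = -(-32)*l = 32*l)
(T(6) + 456)*(-201 - 456) = (32*6 + 456)*(-201 - 456) = (192 + 456)*(-657) = 648*(-657) = -425736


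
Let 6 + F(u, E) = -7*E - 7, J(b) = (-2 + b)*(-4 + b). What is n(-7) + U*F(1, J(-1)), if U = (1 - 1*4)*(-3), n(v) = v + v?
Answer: -1076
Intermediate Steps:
n(v) = 2*v
J(b) = (-4 + b)*(-2 + b)
U = 9 (U = (1 - 4)*(-3) = -3*(-3) = 9)
F(u, E) = -13 - 7*E (F(u, E) = -6 + (-7*E - 7) = -6 + (-7 - 7*E) = -13 - 7*E)
n(-7) + U*F(1, J(-1)) = 2*(-7) + 9*(-13 - 7*(8 + (-1)² - 6*(-1))) = -14 + 9*(-13 - 7*(8 + 1 + 6)) = -14 + 9*(-13 - 7*15) = -14 + 9*(-13 - 105) = -14 + 9*(-118) = -14 - 1062 = -1076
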